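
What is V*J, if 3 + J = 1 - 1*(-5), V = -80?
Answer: -240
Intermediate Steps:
J = 3 (J = -3 + (1 - 1*(-5)) = -3 + (1 + 5) = -3 + 6 = 3)
V*J = -80*3 = -240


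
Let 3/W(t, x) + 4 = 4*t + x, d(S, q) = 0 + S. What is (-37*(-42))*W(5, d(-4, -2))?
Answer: 777/2 ≈ 388.50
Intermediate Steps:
d(S, q) = S
W(t, x) = 3/(-4 + x + 4*t) (W(t, x) = 3/(-4 + (4*t + x)) = 3/(-4 + (x + 4*t)) = 3/(-4 + x + 4*t))
(-37*(-42))*W(5, d(-4, -2)) = (-37*(-42))*(3/(-4 - 4 + 4*5)) = 1554*(3/(-4 - 4 + 20)) = 1554*(3/12) = 1554*(3*(1/12)) = 1554*(¼) = 777/2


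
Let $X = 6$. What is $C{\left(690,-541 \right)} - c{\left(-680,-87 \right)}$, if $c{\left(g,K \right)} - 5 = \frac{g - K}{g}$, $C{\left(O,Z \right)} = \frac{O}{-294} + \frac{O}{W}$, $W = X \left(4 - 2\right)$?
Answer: $\frac{1642043}{33320} \approx 49.281$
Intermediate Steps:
$W = 12$ ($W = 6 \left(4 - 2\right) = 6 \cdot 2 = 12$)
$C{\left(O,Z \right)} = \frac{47 O}{588}$ ($C{\left(O,Z \right)} = \frac{O}{-294} + \frac{O}{12} = O \left(- \frac{1}{294}\right) + O \frac{1}{12} = - \frac{O}{294} + \frac{O}{12} = \frac{47 O}{588}$)
$c{\left(g,K \right)} = 5 + \frac{g - K}{g}$
$C{\left(690,-541 \right)} - c{\left(-680,-87 \right)} = \frac{47}{588} \cdot 690 - \left(6 - - \frac{87}{-680}\right) = \frac{5405}{98} - \left(6 - \left(-87\right) \left(- \frac{1}{680}\right)\right) = \frac{5405}{98} - \left(6 - \frac{87}{680}\right) = \frac{5405}{98} - \frac{3993}{680} = \frac{1642043}{33320}$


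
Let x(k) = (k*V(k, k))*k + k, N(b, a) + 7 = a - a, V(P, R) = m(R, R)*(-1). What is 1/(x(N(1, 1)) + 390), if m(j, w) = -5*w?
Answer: -1/1332 ≈ -0.00075075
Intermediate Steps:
V(P, R) = 5*R (V(P, R) = -5*R*(-1) = 5*R)
N(b, a) = -7 (N(b, a) = -7 + (a - a) = -7 + 0 = -7)
x(k) = k + 5*k³ (x(k) = (k*(5*k))*k + k = (5*k²)*k + k = 5*k³ + k = k + 5*k³)
1/(x(N(1, 1)) + 390) = 1/((-7 + 5*(-7)³) + 390) = 1/((-7 + 5*(-343)) + 390) = 1/((-7 - 1715) + 390) = 1/(-1722 + 390) = 1/(-1332) = -1/1332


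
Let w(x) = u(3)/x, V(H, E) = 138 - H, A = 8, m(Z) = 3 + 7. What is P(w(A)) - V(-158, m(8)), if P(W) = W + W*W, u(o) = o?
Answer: -18911/64 ≈ -295.48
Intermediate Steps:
m(Z) = 10
w(x) = 3/x
P(W) = W + W**2
P(w(A)) - V(-158, m(8)) = (3/8)*(1 + 3/8) - (138 - 1*(-158)) = (3*(1/8))*(1 + 3*(1/8)) - (138 + 158) = 3*(1 + 3/8)/8 - 1*296 = (3/8)*(11/8) - 296 = 33/64 - 296 = -18911/64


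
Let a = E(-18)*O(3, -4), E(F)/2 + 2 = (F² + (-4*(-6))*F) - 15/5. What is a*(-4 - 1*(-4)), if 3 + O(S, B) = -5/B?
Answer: 0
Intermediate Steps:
O(S, B) = -3 - 5/B
E(F) = -10 + 2*F² + 48*F (E(F) = -4 + 2*((F² + (-4*(-6))*F) - 15/5) = -4 + 2*((F² + 24*F) - 15*⅕) = -4 + 2*((F² + 24*F) - 3) = -4 + 2*(-3 + F² + 24*F) = -4 + (-6 + 2*F² + 48*F) = -10 + 2*F² + 48*F)
a = 791/2 (a = (-10 + 2*(-18)² + 48*(-18))*(-3 - 5/(-4)) = (-10 + 2*324 - 864)*(-3 - 5*(-¼)) = (-10 + 648 - 864)*(-3 + 5/4) = -226*(-7/4) = 791/2 ≈ 395.50)
a*(-4 - 1*(-4)) = 791*(-4 - 1*(-4))/2 = 791*(-4 + 4)/2 = (791/2)*0 = 0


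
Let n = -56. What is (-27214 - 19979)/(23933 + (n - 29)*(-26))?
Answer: -47193/26143 ≈ -1.8052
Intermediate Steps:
(-27214 - 19979)/(23933 + (n - 29)*(-26)) = (-27214 - 19979)/(23933 + (-56 - 29)*(-26)) = -47193/(23933 - 85*(-26)) = -47193/(23933 + 2210) = -47193/26143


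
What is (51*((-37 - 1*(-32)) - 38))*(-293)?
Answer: 642549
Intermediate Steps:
(51*((-37 - 1*(-32)) - 38))*(-293) = (51*((-37 + 32) - 38))*(-293) = (51*(-5 - 38))*(-293) = (51*(-43))*(-293) = -2193*(-293) = 642549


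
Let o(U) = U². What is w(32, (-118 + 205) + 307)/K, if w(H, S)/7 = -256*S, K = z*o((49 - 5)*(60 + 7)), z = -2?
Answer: 22064/543169 ≈ 0.040621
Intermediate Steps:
K = -17381408 (K = -2*(49 - 5)²*(60 + 7)² = -2*(44*67)² = -2*2948² = -2*8690704 = -17381408)
w(H, S) = -1792*S (w(H, S) = 7*(-256*S) = -1792*S)
w(32, (-118 + 205) + 307)/K = -1792*((-118 + 205) + 307)/(-17381408) = -1792*(87 + 307)*(-1/17381408) = -1792*394*(-1/17381408) = -706048*(-1/17381408) = 22064/543169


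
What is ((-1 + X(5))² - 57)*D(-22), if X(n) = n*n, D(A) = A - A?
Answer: 0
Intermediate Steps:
D(A) = 0
X(n) = n²
((-1 + X(5))² - 57)*D(-22) = ((-1 + 5²)² - 57)*0 = ((-1 + 25)² - 57)*0 = (24² - 57)*0 = (576 - 57)*0 = 519*0 = 0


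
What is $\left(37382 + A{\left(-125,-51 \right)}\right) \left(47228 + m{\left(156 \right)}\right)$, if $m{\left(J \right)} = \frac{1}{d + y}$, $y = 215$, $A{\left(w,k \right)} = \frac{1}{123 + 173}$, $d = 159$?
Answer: $\frac{195445405163929}{110704} \approx 1.7655 \cdot 10^{9}$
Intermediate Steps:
$A{\left(w,k \right)} = \frac{1}{296}$
$m{\left(J \right)} = \frac{1}{374}$ ($m{\left(J \right)} = \frac{1}{159 + 215} = \frac{1}{374}$)
$\left(37382 + A{\left(-125,-51 \right)}\right) \left(47228 + m{\left(156 \right)}\right) = \left(37382 + \frac{1}{296}\right) \left(47228 + \frac{1}{374}\right) = \frac{11065073}{296} \cdot \frac{17663273}{374} = \frac{195445405163929}{110704}$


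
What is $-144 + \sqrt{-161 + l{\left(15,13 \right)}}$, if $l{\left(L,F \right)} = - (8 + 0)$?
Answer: $-144 + 13 i \approx -144.0 + 13.0 i$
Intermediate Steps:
$l{\left(L,F \right)} = -8$ ($l{\left(L,F \right)} = \left(-1\right) 8 = -8$)
$-144 + \sqrt{-161 + l{\left(15,13 \right)}} = -144 + \sqrt{-161 - 8} = -144 + \sqrt{-169} = -144 + 13 i$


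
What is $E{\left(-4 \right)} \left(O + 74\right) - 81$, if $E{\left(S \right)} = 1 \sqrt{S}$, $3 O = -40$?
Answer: $-81 + \frac{364 i}{3} \approx -81.0 + 121.33 i$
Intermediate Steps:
$O = - \frac{40}{3}$ ($O = \frac{1}{3} \left(-40\right) = - \frac{40}{3} \approx -13.333$)
$E{\left(S \right)} = \sqrt{S}$
$E{\left(-4 \right)} \left(O + 74\right) - 81 = \sqrt{-4} \left(- \frac{40}{3} + 74\right) - 81 = 2 i \frac{182}{3} - 81 = \frac{364 i}{3} - 81 = -81 + \frac{364 i}{3}$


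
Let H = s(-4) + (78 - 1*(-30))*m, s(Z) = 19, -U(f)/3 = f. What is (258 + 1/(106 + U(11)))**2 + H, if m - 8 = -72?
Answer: 318024428/5329 ≈ 59678.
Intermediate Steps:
m = -64 (m = 8 - 72 = -64)
U(f) = -3*f
H = -6893 (H = 19 + (78 - 1*(-30))*(-64) = 19 + (78 + 30)*(-64) = 19 + 108*(-64) = 19 - 6912 = -6893)
(258 + 1/(106 + U(11)))**2 + H = (258 + 1/(106 - 3*11))**2 - 6893 = (258 + 1/(106 - 33))**2 - 6893 = (258 + 1/73)**2 - 6893 = (18835/73)**2 - 6893 = 354757225/5329 - 6893 = 318024428/5329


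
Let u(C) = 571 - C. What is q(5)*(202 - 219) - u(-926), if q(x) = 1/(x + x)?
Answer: -14987/10 ≈ -1498.7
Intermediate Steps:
q(x) = 1/(2*x)
q(5)*(202 - 219) - u(-926) = ((½)/5)*(202 - 219) - (571 - 1*(-926)) = ((½)*(⅕))*(-17) - (571 + 926) = (⅒)*(-17) - 1*1497 = -17/10 - 1497 = -14987/10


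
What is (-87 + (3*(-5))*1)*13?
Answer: -1326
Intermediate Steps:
(-87 + (3*(-5))*1)*13 = (-87 - 15*1)*13 = (-87 - 15)*13 = -102*13 = -1326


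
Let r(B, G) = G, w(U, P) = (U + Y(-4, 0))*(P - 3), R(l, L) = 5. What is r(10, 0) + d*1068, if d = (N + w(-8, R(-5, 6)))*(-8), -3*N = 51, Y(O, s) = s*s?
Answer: 281952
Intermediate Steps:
Y(O, s) = s²
w(U, P) = U*(-3 + P) (w(U, P) = (U + 0²)*(P - 3) = (U + 0)*(-3 + P) = U*(-3 + P))
N = -17 (N = -⅓*51 = -17)
d = 264 (d = (-17 - 8*(-3 + 5))*(-8) = (-17 - 8*2)*(-8) = (-17 - 16)*(-8) = -33*(-8) = 264)
r(10, 0) + d*1068 = 0 + 264*1068 = 0 + 281952 = 281952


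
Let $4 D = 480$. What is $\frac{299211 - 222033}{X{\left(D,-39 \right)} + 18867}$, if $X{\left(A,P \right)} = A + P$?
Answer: $\frac{12863}{3158} \approx 4.0732$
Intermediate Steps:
$D = 120$ ($D = \frac{1}{4} \cdot 480 = 120$)
$\frac{299211 - 222033}{X{\left(D,-39 \right)} + 18867} = \frac{299211 - 222033}{\left(120 - 39\right) + 18867} = \frac{77178}{81 + 18867} = \frac{77178}{18948} = 77178 \cdot \frac{1}{18948} = \frac{12863}{3158}$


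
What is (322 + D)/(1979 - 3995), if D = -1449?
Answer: 161/288 ≈ 0.55903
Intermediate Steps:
(322 + D)/(1979 - 3995) = (322 - 1449)/(1979 - 3995) = -1127/(-2016) = -1127*(-1/2016) = 161/288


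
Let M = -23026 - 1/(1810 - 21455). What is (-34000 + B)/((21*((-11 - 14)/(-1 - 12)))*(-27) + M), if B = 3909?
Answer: 7684790035/6158962872 ≈ 1.2477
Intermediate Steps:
M = -452345769/19645 (M = -23026 - 1/(-19645) = -23026 - 1*(-1/19645) = -23026 + 1/19645 = -452345769/19645 ≈ -23026.)
(-34000 + B)/((21*((-11 - 14)/(-1 - 12)))*(-27) + M) = (-34000 + 3909)/((21*((-11 - 14)/(-1 - 12)))*(-27) - 452345769/19645) = -30091/((21*(-25/(-13)))*(-27) - 452345769/19645) = -30091/((21*(-25*(-1/13)))*(-27) - 452345769/19645) = -30091/((21*(25/13))*(-27) - 452345769/19645) = -30091/((525/13)*(-27) - 452345769/19645) = -30091/(-14175/13 - 452345769/19645) = -30091/(-6158962872/255385) = -30091*(-255385/6158962872) = 7684790035/6158962872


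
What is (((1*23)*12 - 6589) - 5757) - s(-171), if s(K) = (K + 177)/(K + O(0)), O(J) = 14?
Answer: -1894984/157 ≈ -12070.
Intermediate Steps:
s(K) = (177 + K)/(14 + K) (s(K) = (K + 177)/(K + 14) = (177 + K)/(14 + K))
(((1*23)*12 - 6589) - 5757) - s(-171) = (((1*23)*12 - 6589) - 5757) - (177 - 171)/(14 - 171) = ((23*12 - 6589) - 5757) - 6/(-157) = ((276 - 6589) - 5757) - (-1)*6/157 = (-6313 - 5757) - 1*(-6/157) = -12070 + 6/157 = -1894984/157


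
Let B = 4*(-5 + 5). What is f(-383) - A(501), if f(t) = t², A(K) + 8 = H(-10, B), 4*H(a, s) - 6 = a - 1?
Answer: 586793/4 ≈ 1.4670e+5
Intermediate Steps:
B = 0 (B = 4*0 = 0)
H(a, s) = 5/4 + a/4 (H(a, s) = 3/2 + (a - 1)/4 = 3/2 + (-1 + a)/4 = 3/2 + (-¼ + a/4) = 5/4 + a/4)
A(K) = -37/4 (A(K) = -8 + (5/4 + (¼)*(-10)) = -8 + (5/4 - 5/2) = -8 - 5/4 = -37/4)
f(-383) - A(501) = (-383)² - 1*(-37/4) = 146689 + 37/4 = 586793/4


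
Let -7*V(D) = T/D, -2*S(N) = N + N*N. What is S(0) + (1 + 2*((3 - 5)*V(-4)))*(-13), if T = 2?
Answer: -65/7 ≈ -9.2857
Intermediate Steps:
S(N) = -N/2 - N²/2 (S(N) = -(N + N*N)/2 = -(N + N²)/2 = -N/2 - N²/2)
V(D) = -2/(7*D)
S(0) + (1 + 2*((3 - 5)*V(-4)))*(-13) = -½*0*(1 + 0) + (1 + 2*((3 - 5)*(-2/7/(-4))))*(-13) = -½*0*1 + (1 + 2*(-(-4)*(-1)/(7*4)))*(-13) = 0 + (1 + 2*(-2*1/14))*(-13) = 0 + (1 + 2*(-⅐))*(-13) = 0 + (1 - 2/7)*(-13) = 0 + (5/7)*(-13) = 0 - 65/7 = -65/7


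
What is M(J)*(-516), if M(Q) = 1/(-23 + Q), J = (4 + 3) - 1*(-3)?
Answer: 516/13 ≈ 39.692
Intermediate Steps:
J = 10 (J = 7 + 3 = 10)
M(J)*(-516) = -516/(-23 + 10) = -516/(-13) = -1/13*(-516) = 516/13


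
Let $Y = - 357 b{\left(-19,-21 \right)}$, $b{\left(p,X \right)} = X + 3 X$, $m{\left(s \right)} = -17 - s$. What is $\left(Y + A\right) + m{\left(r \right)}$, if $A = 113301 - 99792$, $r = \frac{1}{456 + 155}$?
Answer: $\frac{26566279}{611} \approx 43480.0$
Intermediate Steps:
$r = \frac{1}{611} \approx 0.0016367$
$A = 13509$ ($A = 113301 - 99792 = 13509$)
$b{\left(p,X \right)} = 4 X$
$Y = 29988$ ($Y = - 357 \cdot 4 \left(-21\right) = \left(-357\right) \left(-84\right) = 29988$)
$\left(Y + A\right) + m{\left(r \right)} = \left(29988 + 13509\right) - \frac{10388}{611} = 43497 - \frac{10388}{611} = \frac{26566279}{611}$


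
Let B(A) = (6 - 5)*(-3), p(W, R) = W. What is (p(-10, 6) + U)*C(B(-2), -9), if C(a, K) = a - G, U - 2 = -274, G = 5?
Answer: 2256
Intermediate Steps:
B(A) = -3 (B(A) = 1*(-3) = -3)
U = -272 (U = 2 - 274 = -272)
C(a, K) = -5 + a (C(a, K) = a - 1*5 = a - 5 = -5 + a)
(p(-10, 6) + U)*C(B(-2), -9) = (-10 - 272)*(-5 - 3) = -282*(-8) = 2256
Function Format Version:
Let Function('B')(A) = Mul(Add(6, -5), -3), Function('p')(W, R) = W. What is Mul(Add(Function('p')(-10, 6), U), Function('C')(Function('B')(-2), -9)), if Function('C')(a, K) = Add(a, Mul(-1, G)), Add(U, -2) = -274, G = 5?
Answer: 2256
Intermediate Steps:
Function('B')(A) = -3 (Function('B')(A) = Mul(1, -3) = -3)
U = -272 (U = Add(2, -274) = -272)
Function('C')(a, K) = Add(-5, a) (Function('C')(a, K) = Add(a, Mul(-1, 5)) = Add(a, -5) = Add(-5, a))
Mul(Add(Function('p')(-10, 6), U), Function('C')(Function('B')(-2), -9)) = Mul(Add(-10, -272), Add(-5, -3)) = Mul(-282, -8) = 2256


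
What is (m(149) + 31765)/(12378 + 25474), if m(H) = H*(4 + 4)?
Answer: 32957/37852 ≈ 0.87068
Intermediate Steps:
m(H) = 8*H (m(H) = H*8 = 8*H)
(m(149) + 31765)/(12378 + 25474) = (8*149 + 31765)/(12378 + 25474) = (1192 + 31765)/37852 = 32957*(1/37852) = 32957/37852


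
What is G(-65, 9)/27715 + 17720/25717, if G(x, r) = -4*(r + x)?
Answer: 496870408/712746655 ≈ 0.69712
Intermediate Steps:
G(x, r) = -4*r - 4*x
G(-65, 9)/27715 + 17720/25717 = (-4*9 - 4*(-65))/27715 + 17720/25717 = (-36 + 260)*(1/27715) + 17720*(1/25717) = 224*(1/27715) + 17720/25717 = 224/27715 + 17720/25717 = 496870408/712746655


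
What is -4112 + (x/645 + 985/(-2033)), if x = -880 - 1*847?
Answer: -5396150236/1311285 ≈ -4115.2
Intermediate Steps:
x = -1727 (x = -880 - 847 = -1727)
-4112 + (x/645 + 985/(-2033)) = -4112 + (-1727/645 + 985/(-2033)) = -4112 + (-1727*1/645 + 985*(-1/2033)) = -4112 + (-1727/645 - 985/2033) = -4112 - 4146316/1311285 = -5396150236/1311285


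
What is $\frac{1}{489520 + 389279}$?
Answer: $\frac{1}{878799} \approx 1.1379 \cdot 10^{-6}$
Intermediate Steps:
$\frac{1}{489520 + 389279} = \frac{1}{878799}$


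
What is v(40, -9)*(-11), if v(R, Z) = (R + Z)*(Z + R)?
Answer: -10571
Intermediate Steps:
v(R, Z) = (R + Z)**2 (v(R, Z) = (R + Z)*(R + Z) = (R + Z)**2)
v(40, -9)*(-11) = (40 - 9)**2*(-11) = 31**2*(-11) = 961*(-11) = -10571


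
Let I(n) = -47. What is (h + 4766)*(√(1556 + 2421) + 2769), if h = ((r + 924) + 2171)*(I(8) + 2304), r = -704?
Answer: 14956069557 + 5401253*√3977 ≈ 1.5297e+10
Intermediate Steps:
h = 5396487 (h = ((-704 + 924) + 2171)*(-47 + 2304) = (220 + 2171)*2257 = 2391*2257 = 5396487)
(h + 4766)*(√(1556 + 2421) + 2769) = (5396487 + 4766)*(√(1556 + 2421) + 2769) = 5401253*(√3977 + 2769) = 5401253*(2769 + √3977) = 14956069557 + 5401253*√3977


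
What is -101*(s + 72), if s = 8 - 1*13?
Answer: -6767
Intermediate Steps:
s = -5 (s = 8 - 13 = -5)
-101*(s + 72) = -101*(-5 + 72) = -101*67 = -6767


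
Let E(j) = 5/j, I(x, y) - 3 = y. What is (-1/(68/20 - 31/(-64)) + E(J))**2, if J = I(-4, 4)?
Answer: 15800625/75707401 ≈ 0.20871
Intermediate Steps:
I(x, y) = 3 + y
J = 7 (J = 3 + 4 = 7)
(-1/(68/20 - 31/(-64)) + E(J))**2 = (-1/(68/20 - 31/(-64)) + 5/7)**2 = (-1/(68*(1/20) - 31*(-1/64)) + 5*(1/7))**2 = (-1/(17/5 + 31/64) + 5/7)**2 = (-1/1243/320 + 5/7)**2 = (-1*320/1243 + 5/7)**2 = (-320/1243 + 5/7)**2 = (3975/8701)**2 = 15800625/75707401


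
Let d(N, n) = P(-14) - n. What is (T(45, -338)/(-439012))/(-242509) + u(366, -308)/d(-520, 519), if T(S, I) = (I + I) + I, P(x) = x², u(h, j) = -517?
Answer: 27521037182657/17193994318942 ≈ 1.6006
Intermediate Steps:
d(N, n) = 196 - n (d(N, n) = (-14)² - n = 196 - n)
T(S, I) = 3*I (T(S, I) = 2*I + I = 3*I)
(T(45, -338)/(-439012))/(-242509) + u(366, -308)/d(-520, 519) = ((3*(-338))/(-439012))/(-242509) - 517/(196 - 1*519) = -1014*(-1/439012)*(-1/242509) - 517/(196 - 519) = (507/219506)*(-1/242509) - 517/(-323) = -507/53232180554 - 517*(-1/323) = -507/53232180554 + 517/323 = 27521037182657/17193994318942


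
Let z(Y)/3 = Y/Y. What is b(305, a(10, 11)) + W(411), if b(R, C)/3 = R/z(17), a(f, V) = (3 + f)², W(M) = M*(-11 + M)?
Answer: 164705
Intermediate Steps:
z(Y) = 3 (z(Y) = 3*(Y/Y) = 3*1 = 3)
b(R, C) = R (b(R, C) = 3*(R/3) = R)
b(305, a(10, 11)) + W(411) = 305 + 411*(-11 + 411) = 305 + 411*400 = 305 + 164400 = 164705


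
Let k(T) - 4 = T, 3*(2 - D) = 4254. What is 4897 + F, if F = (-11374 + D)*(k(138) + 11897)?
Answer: -153973913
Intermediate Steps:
D = -1416 (D = 2 - ⅓*4254 = 2 - 1418 = -1416)
k(T) = 4 + T
F = -153978810 (F = (-11374 - 1416)*((4 + 138) + 11897) = -12790*(142 + 11897) = -12790*12039 = -153978810)
4897 + F = 4897 - 153978810 = -153973913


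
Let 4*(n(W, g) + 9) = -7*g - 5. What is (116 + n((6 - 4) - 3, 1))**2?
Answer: 10816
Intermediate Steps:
n(W, g) = -41/4 - 7*g/4 (n(W, g) = -9 + (-7*g - 5)/4 = -9 + (-5 - 7*g)/4 = -9 + (-5/4 - 7*g/4) = -41/4 - 7*g/4)
(116 + n((6 - 4) - 3, 1))**2 = (116 + (-41/4 - 7/4*1))**2 = (116 + (-41/4 - 7/4))**2 = (116 - 12)**2 = 104**2 = 10816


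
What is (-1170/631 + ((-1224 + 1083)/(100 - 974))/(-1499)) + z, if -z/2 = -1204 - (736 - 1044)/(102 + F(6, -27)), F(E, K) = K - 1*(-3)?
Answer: 77321660000375/32240890734 ≈ 2398.3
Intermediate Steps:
F(E, K) = 3 + K (F(E, K) = K + 3 = 3 + K)
z = 93604/39 (z = -2*(-1204 - (736 - 1044)/(102 + (3 - 27))) = -2*(-1204 - (-308)/(102 - 24)) = -2*(-1204 - (-308)/78) = -2*(-1204 - 1*(-154/39)) = -2*(-1204 + 154/39) = -2*(-46802/39) = 93604/39 ≈ 2400.1)
(-1170/631 + ((-1224 + 1083)/(100 - 974))/(-1499)) + z = (-1170/631 + ((-1224 + 1083)/(100 - 974))/(-1499)) + 93604/39 = (-1170*1/631 - 141/(-874)*(-1/1499)) + 93604/39 = (-1170/631 - 141*(-1/874)*(-1/1499)) + 93604/39 = (-1170/631 + (141/874)*(-1/1499)) + 93604/39 = (-1170/631 - 141/1310126) + 93604/39 = -1532936391/826689506 + 93604/39 = 77321660000375/32240890734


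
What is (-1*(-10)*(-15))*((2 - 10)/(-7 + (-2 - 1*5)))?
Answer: -600/7 ≈ -85.714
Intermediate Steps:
(-1*(-10)*(-15))*((2 - 10)/(-7 + (-2 - 1*5))) = (10*(-15))*(-8/(-7 + (-2 - 5))) = -(-1200)/(-7 - 7) = -(-1200)/(-14) = -(-1200)*(-1)/14 = -150*4/7 = -600/7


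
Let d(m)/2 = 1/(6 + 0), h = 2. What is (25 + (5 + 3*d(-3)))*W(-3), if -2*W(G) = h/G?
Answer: 31/3 ≈ 10.333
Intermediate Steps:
d(m) = 1/3 (d(m) = 2/(6 + 0) = 2/6 = 2*(1/6) = 1/3)
W(G) = -1/G
(25 + (5 + 3*d(-3)))*W(-3) = (25 + (5 + 3*(1/3)))*(-1/(-3)) = (25 + (5 + 1))*(-1*(-1/3)) = (25 + 6)*(1/3) = 31*(1/3) = 31/3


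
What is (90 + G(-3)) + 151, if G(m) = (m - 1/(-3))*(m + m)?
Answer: 257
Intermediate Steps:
G(m) = 2*m*(⅓ + m) (G(m) = (m - 1*(-⅓))*(2*m) = (m + ⅓)*(2*m) = (⅓ + m)*(2*m) = 2*m*(⅓ + m))
(90 + G(-3)) + 151 = (90 + (⅔)*(-3)*(1 + 3*(-3))) + 151 = (90 + (⅔)*(-3)*(1 - 9)) + 151 = (90 + (⅔)*(-3)*(-8)) + 151 = (90 + 16) + 151 = 106 + 151 = 257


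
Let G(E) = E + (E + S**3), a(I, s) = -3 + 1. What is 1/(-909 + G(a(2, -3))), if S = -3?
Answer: -1/940 ≈ -0.0010638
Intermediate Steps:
a(I, s) = -2
G(E) = -27 + 2*E (G(E) = E + (E + (-3)**3) = E + (E - 27) = E + (-27 + E) = -27 + 2*E)
1/(-909 + G(a(2, -3))) = 1/(-909 + (-27 + 2*(-2))) = 1/(-909 + (-27 - 4)) = 1/(-909 - 31) = 1/(-940) = -1/940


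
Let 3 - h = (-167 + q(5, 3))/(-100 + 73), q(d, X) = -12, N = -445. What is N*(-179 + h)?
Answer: 2194295/27 ≈ 81270.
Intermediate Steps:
h = -98/27 (h = 3 - (-167 - 12)/(-100 + 73) = 3 - (-179)/(-27) = 3 - (-179)*(-1)/27 = 3 - 1*179/27 = 3 - 179/27 = -98/27 ≈ -3.6296)
N*(-179 + h) = -445*(-179 - 98/27) = -445*(-4931/27) = 2194295/27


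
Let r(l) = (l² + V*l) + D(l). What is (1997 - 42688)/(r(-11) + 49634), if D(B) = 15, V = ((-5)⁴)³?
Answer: 40691/2685497105 ≈ 1.5152e-5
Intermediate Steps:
V = 244140625 (V = 625³ = 244140625)
r(l) = 15 + l² + 244140625*l (r(l) = (l² + 244140625*l) + 15 = 15 + l² + 244140625*l)
(1997 - 42688)/(r(-11) + 49634) = (1997 - 42688)/((15 + (-11)² + 244140625*(-11)) + 49634) = -40691/((15 + 121 - 2685546875) + 49634) = -40691/(-2685546739 + 49634) = -40691/(-2685497105) = -40691*(-1/2685497105) = 40691/2685497105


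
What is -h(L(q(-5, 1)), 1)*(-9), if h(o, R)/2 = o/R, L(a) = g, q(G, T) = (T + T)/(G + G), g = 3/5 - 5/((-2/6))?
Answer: 1404/5 ≈ 280.80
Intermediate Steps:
g = 78/5 (g = 3*(⅕) - 5/((-2*⅙)) = ⅗ - 5/(-⅓) = ⅗ - 5*(-3) = ⅗ + 15 = 78/5 ≈ 15.600)
q(G, T) = T/G (q(G, T) = (2*T)/((2*G)) = (2*T)*(1/(2*G)) = T/G)
L(a) = 78/5
h(o, R) = 2*o/R (h(o, R) = 2*(o/R) = 2*o/R)
-h(L(q(-5, 1)), 1)*(-9) = -2*(78/5)/1*(-9) = -2*(78/5)*1*(-9) = -156*(-9)/5 = -1*(-1404/5) = 1404/5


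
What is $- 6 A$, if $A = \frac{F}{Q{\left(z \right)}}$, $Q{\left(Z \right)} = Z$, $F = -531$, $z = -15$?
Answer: $- \frac{1062}{5} \approx -212.4$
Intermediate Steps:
$A = \frac{177}{5}$ ($A = - \frac{531}{-15} = \left(-531\right) \left(- \frac{1}{15}\right) = \frac{177}{5} \approx 35.4$)
$- 6 A = \left(-6\right) \frac{177}{5} = - \frac{1062}{5}$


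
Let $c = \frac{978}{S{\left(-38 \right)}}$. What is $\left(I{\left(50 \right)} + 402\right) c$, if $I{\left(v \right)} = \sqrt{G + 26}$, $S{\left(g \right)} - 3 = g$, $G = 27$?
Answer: $- \frac{393156}{35} - \frac{978 \sqrt{53}}{35} \approx -11436.0$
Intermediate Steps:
$S{\left(g \right)} = 3 + g$
$I{\left(v \right)} = \sqrt{53}$ ($I{\left(v \right)} = \sqrt{27 + 26} = \sqrt{53}$)
$c = - \frac{978}{35}$ ($c = \frac{978}{3 - 38} = \frac{978}{-35} = 978 \left(- \frac{1}{35}\right) = - \frac{978}{35} \approx -27.943$)
$\left(I{\left(50 \right)} + 402\right) c = \left(\sqrt{53} + 402\right) \left(- \frac{978}{35}\right) = \left(402 + \sqrt{53}\right) \left(- \frac{978}{35}\right) = - \frac{393156}{35} - \frac{978 \sqrt{53}}{35}$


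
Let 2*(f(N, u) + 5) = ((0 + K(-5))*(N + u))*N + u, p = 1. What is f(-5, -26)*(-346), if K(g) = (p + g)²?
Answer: -422812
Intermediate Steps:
K(g) = (1 + g)²
f(N, u) = -5 + u/2 + N*(16*N + 16*u)/2 (f(N, u) = -5 + (((0 + (1 - 5)²)*(N + u))*N + u)/2 = -5 + (((0 + (-4)²)*(N + u))*N + u)/2 = -5 + (((0 + 16)*(N + u))*N + u)/2 = -5 + ((16*(N + u))*N + u)/2 = -5 + ((16*N + 16*u)*N + u)/2 = -5 + (N*(16*N + 16*u) + u)/2 = -5 + (u + N*(16*N + 16*u))/2 = -5 + (u/2 + N*(16*N + 16*u)/2) = -5 + u/2 + N*(16*N + 16*u)/2)
f(-5, -26)*(-346) = (-5 + (½)*(-26) + 8*(-5)² + 8*(-5)*(-26))*(-346) = (-5 - 13 + 8*25 + 1040)*(-346) = (-5 - 13 + 200 + 1040)*(-346) = 1222*(-346) = -422812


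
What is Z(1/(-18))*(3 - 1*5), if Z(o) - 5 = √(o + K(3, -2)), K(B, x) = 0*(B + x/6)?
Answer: -10 - I*√2/3 ≈ -10.0 - 0.4714*I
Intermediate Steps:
K(B, x) = 0 (K(B, x) = 0*(B + x*(⅙)) = 0*(B + x/6) = 0)
Z(o) = 5 + √o (Z(o) = 5 + √(o + 0) = 5 + √o)
Z(1/(-18))*(3 - 1*5) = (5 + √(1/(-18)))*(3 - 1*5) = (5 + √(-1/18))*(3 - 5) = (5 + I*√2/6)*(-2) = -10 - I*√2/3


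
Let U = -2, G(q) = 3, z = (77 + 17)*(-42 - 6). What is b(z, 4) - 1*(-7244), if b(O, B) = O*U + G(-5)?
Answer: 16271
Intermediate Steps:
z = -4512 (z = 94*(-48) = -4512)
b(O, B) = 3 - 2*O (b(O, B) = O*(-2) + 3 = -2*O + 3 = 3 - 2*O)
b(z, 4) - 1*(-7244) = (3 - 2*(-4512)) - 1*(-7244) = (3 + 9024) + 7244 = 9027 + 7244 = 16271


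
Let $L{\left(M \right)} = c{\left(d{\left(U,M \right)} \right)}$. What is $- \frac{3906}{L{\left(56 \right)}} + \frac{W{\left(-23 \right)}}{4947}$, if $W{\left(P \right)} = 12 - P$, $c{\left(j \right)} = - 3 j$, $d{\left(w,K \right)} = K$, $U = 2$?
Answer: $\frac{460211}{19788} \approx 23.257$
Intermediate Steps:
$L{\left(M \right)} = - 3 M$
$- \frac{3906}{L{\left(56 \right)}} + \frac{W{\left(-23 \right)}}{4947} = - \frac{3906}{\left(-3\right) 56} + \frac{12 - -23}{4947} = - \frac{3906}{-168} + \left(12 + 23\right) \frac{1}{4947} = \left(-3906\right) \left(- \frac{1}{168}\right) + 35 \cdot \frac{1}{4947} = \frac{93}{4} + \frac{35}{4947} = \frac{460211}{19788}$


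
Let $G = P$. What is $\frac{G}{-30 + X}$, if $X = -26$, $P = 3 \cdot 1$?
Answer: $- \frac{3}{56} \approx -0.053571$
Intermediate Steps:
$P = 3$
$G = 3$
$\frac{G}{-30 + X} = \frac{3}{-30 - 26} = \frac{3}{-56} = 3 \left(- \frac{1}{56}\right) = - \frac{3}{56}$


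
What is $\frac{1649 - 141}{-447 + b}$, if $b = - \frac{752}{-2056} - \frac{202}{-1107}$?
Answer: $- \frac{429024492}{127015081} \approx -3.3777$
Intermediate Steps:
$b = \frac{155972}{284499}$ ($b = \left(-752\right) \left(- \frac{1}{2056}\right) - - \frac{202}{1107} = \frac{94}{257} + \frac{202}{1107} = \frac{155972}{284499} \approx 0.54823$)
$\frac{1649 - 141}{-447 + b} = \frac{1649 - 141}{-447 + \frac{155972}{284499}} = \frac{1508}{- \frac{127015081}{284499}} = 1508 \left(- \frac{284499}{127015081}\right) = - \frac{429024492}{127015081}$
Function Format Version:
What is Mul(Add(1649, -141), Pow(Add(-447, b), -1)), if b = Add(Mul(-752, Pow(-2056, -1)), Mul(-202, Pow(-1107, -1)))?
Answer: Rational(-429024492, 127015081) ≈ -3.3777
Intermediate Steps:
b = Rational(155972, 284499) (b = Add(Mul(-752, Rational(-1, 2056)), Mul(-202, Rational(-1, 1107))) = Add(Rational(94, 257), Rational(202, 1107)) = Rational(155972, 284499) ≈ 0.54823)
Mul(Add(1649, -141), Pow(Add(-447, b), -1)) = Mul(Add(1649, -141), Pow(Add(-447, Rational(155972, 284499)), -1)) = Mul(1508, Pow(Rational(-127015081, 284499), -1)) = Mul(1508, Rational(-284499, 127015081)) = Rational(-429024492, 127015081)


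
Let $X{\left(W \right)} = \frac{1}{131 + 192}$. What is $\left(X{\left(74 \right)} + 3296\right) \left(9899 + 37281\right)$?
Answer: $\frac{50228252620}{323} \approx 1.5551 \cdot 10^{8}$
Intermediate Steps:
$X{\left(W \right)} = \frac{1}{323}$
$\left(X{\left(74 \right)} + 3296\right) \left(9899 + 37281\right) = \left(\frac{1}{323} + 3296\right) \left(9899 + 37281\right) = \frac{1064609}{323} \cdot 47180 = \frac{50228252620}{323}$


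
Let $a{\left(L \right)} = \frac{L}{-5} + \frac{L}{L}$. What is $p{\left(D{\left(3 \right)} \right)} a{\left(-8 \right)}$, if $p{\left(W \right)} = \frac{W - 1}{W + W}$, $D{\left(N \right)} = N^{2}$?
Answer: $\frac{52}{45} \approx 1.1556$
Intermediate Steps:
$p{\left(W \right)} = \frac{-1 + W}{2 W}$
$a{\left(L \right)} = 1 - \frac{L}{5}$ ($a{\left(L \right)} = L \left(- \frac{1}{5}\right) + 1 = - \frac{L}{5} + 1 = 1 - \frac{L}{5}$)
$p{\left(D{\left(3 \right)} \right)} a{\left(-8 \right)} = \frac{-1 + 3^{2}}{2 \cdot 3^{2}} \left(1 - - \frac{8}{5}\right) = \frac{-1 + 9}{2 \cdot 9} \left(1 + \frac{8}{5}\right) = \frac{1}{2} \cdot \frac{1}{9} \cdot 8 \cdot \frac{13}{5} = \frac{4}{9} \cdot \frac{13}{5} = \frac{52}{45}$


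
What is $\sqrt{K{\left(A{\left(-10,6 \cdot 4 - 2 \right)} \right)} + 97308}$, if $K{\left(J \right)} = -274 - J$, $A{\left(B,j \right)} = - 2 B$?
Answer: $\sqrt{97014} \approx 311.47$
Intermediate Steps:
$\sqrt{K{\left(A{\left(-10,6 \cdot 4 - 2 \right)} \right)} + 97308} = \sqrt{\left(-274 - \left(-2\right) \left(-10\right)\right) + 97308} = \sqrt{\left(-274 - 20\right) + 97308} = \sqrt{-294 + 97308} = \sqrt{97014}$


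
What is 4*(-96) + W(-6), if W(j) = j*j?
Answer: -348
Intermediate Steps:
W(j) = j²
4*(-96) + W(-6) = 4*(-96) + (-6)² = -384 + 36 = -348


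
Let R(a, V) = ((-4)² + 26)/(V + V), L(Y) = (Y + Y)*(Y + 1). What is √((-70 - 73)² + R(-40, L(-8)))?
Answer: √327187/4 ≈ 143.00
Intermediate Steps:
L(Y) = 2*Y*(1 + Y) (L(Y) = (2*Y)*(1 + Y) = 2*Y*(1 + Y))
R(a, V) = 21/V (R(a, V) = (16 + 26)/((2*V)) = 42*(1/(2*V)) = 21/V)
√((-70 - 73)² + R(-40, L(-8))) = √((-70 - 73)² + 21/((2*(-8)*(1 - 8)))) = √((-143)² + 21/((2*(-8)*(-7)))) = √(20449 + 21/112) = √(20449 + 21*(1/112)) = √(20449 + 3/16) = √(327187/16) = √327187/4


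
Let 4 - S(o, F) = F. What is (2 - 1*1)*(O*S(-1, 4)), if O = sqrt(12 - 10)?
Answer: 0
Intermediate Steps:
O = sqrt(2) ≈ 1.4142
S(o, F) = 4 - F
(2 - 1*1)*(O*S(-1, 4)) = (2 - 1*1)*(sqrt(2)*(4 - 1*4)) = (2 - 1)*(sqrt(2)*(4 - 4)) = 1*(sqrt(2)*0) = 1*0 = 0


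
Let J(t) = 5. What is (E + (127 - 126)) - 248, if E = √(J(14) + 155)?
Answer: -247 + 4*√10 ≈ -234.35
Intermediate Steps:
E = 4*√10 (E = √(5 + 155) = √160 = 4*√10 ≈ 12.649)
(E + (127 - 126)) - 248 = (4*√10 + (127 - 126)) - 248 = (4*√10 + 1) - 248 = (1 + 4*√10) - 248 = -247 + 4*√10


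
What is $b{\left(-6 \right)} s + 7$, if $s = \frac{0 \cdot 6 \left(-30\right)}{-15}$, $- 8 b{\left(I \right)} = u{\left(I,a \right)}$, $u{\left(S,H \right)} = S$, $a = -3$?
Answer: $7$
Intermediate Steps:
$b{\left(I \right)} = - \frac{I}{8}$
$s = 0$ ($s = 0 \left(-30\right) \left(- \frac{1}{15}\right) = 0 \left(- \frac{1}{15}\right) = 0$)
$b{\left(-6 \right)} s + 7 = \left(- \frac{1}{8}\right) \left(-6\right) 0 + 7 = \frac{3}{4} \cdot 0 + 7 = 0 + 7 = 7$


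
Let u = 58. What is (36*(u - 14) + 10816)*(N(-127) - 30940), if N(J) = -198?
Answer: -386111200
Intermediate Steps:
(36*(u - 14) + 10816)*(N(-127) - 30940) = (36*(58 - 14) + 10816)*(-198 - 30940) = (36*44 + 10816)*(-31138) = (1584 + 10816)*(-31138) = 12400*(-31138) = -386111200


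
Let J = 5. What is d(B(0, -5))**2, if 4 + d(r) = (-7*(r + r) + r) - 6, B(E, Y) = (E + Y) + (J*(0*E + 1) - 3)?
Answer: 841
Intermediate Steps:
B(E, Y) = 2 + E + Y (B(E, Y) = (E + Y) + (5*(0*E + 1) - 3) = (E + Y) + (5*(0 + 1) - 3) = (E + Y) + (5*1 - 3) = (E + Y) + (5 - 3) = (E + Y) + 2 = 2 + E + Y)
d(r) = -10 - 13*r (d(r) = -4 + ((-7*(r + r) + r) - 6) = -4 + ((-14*r + r) - 6) = -4 + (-13*r - 6) = -4 + (-6 - 13*r) = -10 - 13*r)
d(B(0, -5))**2 = (-10 - 13*(2 + 0 - 5))**2 = (-10 - 13*(-3))**2 = (-10 + 39)**2 = 29**2 = 841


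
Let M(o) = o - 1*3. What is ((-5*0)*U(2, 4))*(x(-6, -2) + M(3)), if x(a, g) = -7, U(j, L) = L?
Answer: 0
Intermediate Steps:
M(o) = -3 + o (M(o) = o - 3 = -3 + o)
((-5*0)*U(2, 4))*(x(-6, -2) + M(3)) = (-5*0*4)*(-7 + (-3 + 3)) = (0*4)*(-7 + 0) = 0*(-7) = 0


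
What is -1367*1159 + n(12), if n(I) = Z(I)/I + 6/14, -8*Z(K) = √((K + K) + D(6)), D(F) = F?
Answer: -11090468/7 - √30/96 ≈ -1.5844e+6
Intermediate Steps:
Z(K) = -√(6 + 2*K)/8 (Z(K) = -√((K + K) + 6)/8 = -√(2*K + 6)/8 = -√(6 + 2*K)/8)
n(I) = 3/7 - √(6 + 2*I)/(8*I) (n(I) = (-√(6 + 2*I)/8)/I + 6/14 = -√(6 + 2*I)/(8*I) + 6*(1/14) = -√(6 + 2*I)/(8*I) + 3/7 = 3/7 - √(6 + 2*I)/(8*I))
-1367*1159 + n(12) = -1367*1159 + (3/7 - ⅛*√(6 + 2*12)/12) = -1584353 + (3/7 - ⅛*1/12*√(6 + 24)) = -1584353 + (3/7 - ⅛*1/12*√30) = -1584353 + (3/7 - √30/96) = -11090468/7 - √30/96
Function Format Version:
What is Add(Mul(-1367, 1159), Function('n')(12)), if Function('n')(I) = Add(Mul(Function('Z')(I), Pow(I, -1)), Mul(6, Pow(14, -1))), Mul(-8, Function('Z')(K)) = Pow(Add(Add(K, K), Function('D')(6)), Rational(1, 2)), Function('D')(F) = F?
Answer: Add(Rational(-11090468, 7), Mul(Rational(-1, 96), Pow(30, Rational(1, 2)))) ≈ -1.5844e+6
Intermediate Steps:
Function('Z')(K) = Mul(Rational(-1, 8), Pow(Add(6, Mul(2, K)), Rational(1, 2))) (Function('Z')(K) = Mul(Rational(-1, 8), Pow(Add(Add(K, K), 6), Rational(1, 2))) = Mul(Rational(-1, 8), Pow(Add(Mul(2, K), 6), Rational(1, 2))) = Mul(Rational(-1, 8), Pow(Add(6, Mul(2, K)), Rational(1, 2))))
Function('n')(I) = Add(Rational(3, 7), Mul(Rational(-1, 8), Pow(I, -1), Pow(Add(6, Mul(2, I)), Rational(1, 2)))) (Function('n')(I) = Add(Mul(Mul(Rational(-1, 8), Pow(Add(6, Mul(2, I)), Rational(1, 2))), Pow(I, -1)), Mul(6, Pow(14, -1))) = Add(Mul(Rational(-1, 8), Pow(I, -1), Pow(Add(6, Mul(2, I)), Rational(1, 2))), Mul(6, Rational(1, 14))) = Add(Mul(Rational(-1, 8), Pow(I, -1), Pow(Add(6, Mul(2, I)), Rational(1, 2))), Rational(3, 7)) = Add(Rational(3, 7), Mul(Rational(-1, 8), Pow(I, -1), Pow(Add(6, Mul(2, I)), Rational(1, 2)))))
Add(Mul(-1367, 1159), Function('n')(12)) = Add(Mul(-1367, 1159), Add(Rational(3, 7), Mul(Rational(-1, 8), Pow(12, -1), Pow(Add(6, Mul(2, 12)), Rational(1, 2))))) = Add(-1584353, Add(Rational(3, 7), Mul(Rational(-1, 8), Rational(1, 12), Pow(Add(6, 24), Rational(1, 2))))) = Add(-1584353, Add(Rational(3, 7), Mul(Rational(-1, 8), Rational(1, 12), Pow(30, Rational(1, 2))))) = Add(-1584353, Add(Rational(3, 7), Mul(Rational(-1, 96), Pow(30, Rational(1, 2))))) = Add(Rational(-11090468, 7), Mul(Rational(-1, 96), Pow(30, Rational(1, 2))))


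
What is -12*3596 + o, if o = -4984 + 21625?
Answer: -26511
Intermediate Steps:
o = 16641
-12*3596 + o = -12*3596 + 16641 = -43152 + 16641 = -26511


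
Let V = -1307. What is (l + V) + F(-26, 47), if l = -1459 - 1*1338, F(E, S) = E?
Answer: -4130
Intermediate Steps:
l = -2797 (l = -1459 - 1338 = -2797)
(l + V) + F(-26, 47) = (-2797 - 1307) - 26 = -4104 - 26 = -4130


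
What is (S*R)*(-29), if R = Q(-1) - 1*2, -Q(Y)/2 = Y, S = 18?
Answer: 0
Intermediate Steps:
Q(Y) = -2*Y
R = 0 (R = -2*(-1) - 1*2 = 2 - 2 = 0)
(S*R)*(-29) = (18*0)*(-29) = 0*(-29) = 0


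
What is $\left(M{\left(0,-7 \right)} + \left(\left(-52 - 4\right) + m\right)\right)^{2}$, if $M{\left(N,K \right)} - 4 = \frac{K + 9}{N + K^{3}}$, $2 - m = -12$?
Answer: $\frac{169937296}{117649} \approx 1444.4$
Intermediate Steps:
$m = 14$ ($m = 2 - -12 = 2 + 12 = 14$)
$M{\left(N,K \right)} = 4 + \frac{9 + K}{N + K^{3}}$ ($M{\left(N,K \right)} = 4 + \frac{K + 9}{N + K^{3}} = 4 + \frac{9 + K}{N + K^{3}}$)
$\left(M{\left(0,-7 \right)} + \left(\left(-52 - 4\right) + m\right)\right)^{2} = \left(\frac{9 - 7 + 4 \cdot 0 + 4 \left(-7\right)^{3}}{0 + \left(-7\right)^{3}} + \left(\left(-52 - 4\right) + 14\right)\right)^{2} = \left(\frac{9 - 7 + 0 + 4 \left(-343\right)}{0 - 343} + \left(-56 + 14\right)\right)^{2} = \left(\frac{9 - 7 + 0 - 1372}{-343} - 42\right)^{2} = \left(\left(- \frac{1}{343}\right) \left(-1370\right) - 42\right)^{2} = \left(\frac{1370}{343} - 42\right)^{2} = \left(- \frac{13036}{343}\right)^{2} = \frac{169937296}{117649}$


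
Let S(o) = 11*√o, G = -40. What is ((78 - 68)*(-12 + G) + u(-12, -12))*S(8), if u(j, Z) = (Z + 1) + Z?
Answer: -11946*√2 ≈ -16894.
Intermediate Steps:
u(j, Z) = 1 + 2*Z (u(j, Z) = (1 + Z) + Z = 1 + 2*Z)
((78 - 68)*(-12 + G) + u(-12, -12))*S(8) = ((78 - 68)*(-12 - 40) + (1 + 2*(-12)))*(11*√8) = (10*(-52) + (1 - 24))*(11*(2*√2)) = (-520 - 23)*(22*√2) = -11946*√2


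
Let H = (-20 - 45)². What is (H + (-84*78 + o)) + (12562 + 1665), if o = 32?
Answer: 11932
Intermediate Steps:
H = 4225 (H = (-65)² = 4225)
(H + (-84*78 + o)) + (12562 + 1665) = (4225 + (-84*78 + 32)) + (12562 + 1665) = (4225 + (-6552 + 32)) + 14227 = (4225 - 6520) + 14227 = -2295 + 14227 = 11932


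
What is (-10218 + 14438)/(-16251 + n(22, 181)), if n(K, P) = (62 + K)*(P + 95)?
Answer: 4220/6933 ≈ 0.60868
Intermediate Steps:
n(K, P) = (62 + K)*(95 + P)
(-10218 + 14438)/(-16251 + n(22, 181)) = (-10218 + 14438)/(-16251 + (5890 + 62*181 + 95*22 + 22*181)) = 4220/(-16251 + (5890 + 11222 + 2090 + 3982)) = 4220/(-16251 + 23184) = 4220/6933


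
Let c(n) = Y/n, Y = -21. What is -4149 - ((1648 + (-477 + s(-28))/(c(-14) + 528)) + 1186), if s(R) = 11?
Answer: -7394065/1059 ≈ -6982.1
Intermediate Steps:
c(n) = -21/n
-4149 - ((1648 + (-477 + s(-28))/(c(-14) + 528)) + 1186) = -4149 - ((1648 + (-477 + 11)/(-21/(-14) + 528)) + 1186) = -4149 - ((1648 - 466/(-21*(-1/14) + 528)) + 1186) = -4149 - ((1648 - 466/(3/2 + 528)) + 1186) = -4149 - ((1648 - 466/1059/2) + 1186) = -4149 - ((1648 - 466*2/1059) + 1186) = -4149 - ((1648 - 932/1059) + 1186) = -4149 - (1744300/1059 + 1186) = -4149 - 1*3000274/1059 = -4149 - 3000274/1059 = -7394065/1059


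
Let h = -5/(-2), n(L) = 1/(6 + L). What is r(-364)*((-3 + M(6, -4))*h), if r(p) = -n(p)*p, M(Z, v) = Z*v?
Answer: 12285/179 ≈ 68.631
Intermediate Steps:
h = 5/2 (h = -5*(-1/2) = 5/2 ≈ 2.5000)
r(p) = -p/(6 + p)
r(-364)*((-3 + M(6, -4))*h) = (-1*(-364)/(6 - 364))*((-3 + 6*(-4))*(5/2)) = (-1*(-364)/(-358))*((-3 - 24)*(5/2)) = (-1*(-364)*(-1/358))*(-27*5/2) = -182/179*(-135/2) = 12285/179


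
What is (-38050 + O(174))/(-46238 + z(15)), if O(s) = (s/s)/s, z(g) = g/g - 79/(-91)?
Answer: 602483609/732102912 ≈ 0.82295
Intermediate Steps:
z(g) = 170/91 (z(g) = 1 - 79*(-1/91) = 1 + 79/91 = 170/91)
O(s) = 1/s
(-38050 + O(174))/(-46238 + z(15)) = (-38050 + 1/174)/(-46238 + 170/91) = (-38050 + 1/174)/(-4207488/91) = -6620699/174*(-91/4207488) = 602483609/732102912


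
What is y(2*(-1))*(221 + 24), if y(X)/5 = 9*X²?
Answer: 44100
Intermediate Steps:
y(X) = 45*X² (y(X) = 5*(9*X²) = 45*X²)
y(2*(-1))*(221 + 24) = (45*(2*(-1))²)*(221 + 24) = (45*(-2)²)*245 = (45*4)*245 = 180*245 = 44100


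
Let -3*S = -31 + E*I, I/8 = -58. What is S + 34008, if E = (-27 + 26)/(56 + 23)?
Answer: 8061881/237 ≈ 34016.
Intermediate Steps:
I = -464 (I = 8*(-58) = -464)
E = -1/79 ≈ -0.012658
S = 1985/237 (S = -(-31 - 1/79*(-464))/3 = -(-31 + 464/79)/3 = -1/3*(-1985/79) = 1985/237 ≈ 8.3755)
S + 34008 = 1985/237 + 34008 = 8061881/237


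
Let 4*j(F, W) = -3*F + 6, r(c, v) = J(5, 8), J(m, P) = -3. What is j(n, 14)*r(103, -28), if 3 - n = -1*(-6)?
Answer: -45/4 ≈ -11.250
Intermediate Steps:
n = -3 (n = 3 - (-1)*(-6) = 3 - 1*6 = 3 - 6 = -3)
r(c, v) = -3
j(F, W) = 3/2 - 3*F/4 (j(F, W) = (-3*F + 6)/4 = (6 - 3*F)/4 = 3/2 - 3*F/4)
j(n, 14)*r(103, -28) = (3/2 - ¾*(-3))*(-3) = (3/2 + 9/4)*(-3) = (15/4)*(-3) = -45/4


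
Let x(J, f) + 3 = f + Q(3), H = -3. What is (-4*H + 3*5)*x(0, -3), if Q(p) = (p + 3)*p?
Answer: 324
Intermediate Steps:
Q(p) = p*(3 + p) (Q(p) = (3 + p)*p = p*(3 + p))
x(J, f) = 15 + f (x(J, f) = -3 + (f + 3*(3 + 3)) = -3 + (f + 3*6) = -3 + (f + 18) = -3 + (18 + f) = 15 + f)
(-4*H + 3*5)*x(0, -3) = (-4*(-3) + 3*5)*(15 - 3) = (12 + 15)*12 = 27*12 = 324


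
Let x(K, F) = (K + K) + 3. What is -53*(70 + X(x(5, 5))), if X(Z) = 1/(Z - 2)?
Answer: -40863/11 ≈ -3714.8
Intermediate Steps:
x(K, F) = 3 + 2*K (x(K, F) = 2*K + 3 = 3 + 2*K)
X(Z) = 1/(-2 + Z)
-53*(70 + X(x(5, 5))) = -53*(70 + 1/(-2 + (3 + 2*5))) = -53*(70 + 1/(-2 + (3 + 10))) = -53*(70 + 1/(-2 + 13)) = -53*(70 + 1/11) = -53*771/11 = -40863/11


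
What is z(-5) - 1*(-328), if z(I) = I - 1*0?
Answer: 323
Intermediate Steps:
z(I) = I (z(I) = I + 0 = I)
z(-5) - 1*(-328) = -5 - 1*(-328) = -5 + 328 = 323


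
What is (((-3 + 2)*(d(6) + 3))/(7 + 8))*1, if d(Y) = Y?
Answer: -⅗ ≈ -0.60000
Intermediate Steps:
(((-3 + 2)*(d(6) + 3))/(7 + 8))*1 = (((-3 + 2)*(6 + 3))/(7 + 8))*1 = (-1*9/15)*1 = -9*1/15*1 = -⅗*1 = -⅗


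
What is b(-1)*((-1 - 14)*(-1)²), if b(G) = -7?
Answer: 105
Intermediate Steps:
b(-1)*((-1 - 14)*(-1)²) = -7*(-1 - 14)*(-1)² = -(-105) = -7*(-15) = 105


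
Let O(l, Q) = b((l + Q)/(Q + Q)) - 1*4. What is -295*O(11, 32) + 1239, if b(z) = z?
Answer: 142131/64 ≈ 2220.8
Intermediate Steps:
O(l, Q) = -4 + (Q + l)/(2*Q) (O(l, Q) = (l + Q)/(Q + Q) - 1*4 = (Q + l)/((2*Q)) - 4 = (Q + l)*(1/(2*Q)) - 4 = (Q + l)/(2*Q) - 4 = -4 + (Q + l)/(2*Q))
-295*O(11, 32) + 1239 = -295*(11 - 7*32)/(2*32) + 1239 = -295*(11 - 224)/(2*32) + 1239 = -295*(-213)/(2*32) + 1239 = -295*(-213/64) + 1239 = 62835/64 + 1239 = 142131/64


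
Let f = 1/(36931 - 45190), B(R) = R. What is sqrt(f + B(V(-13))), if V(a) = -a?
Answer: sqrt(886735794)/8259 ≈ 3.6055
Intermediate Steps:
f = -1/8259 (f = 1/(-8259) = -1/8259 ≈ -0.00012108)
sqrt(f + B(V(-13))) = sqrt(-1/8259 - 1*(-13)) = sqrt(-1/8259 + 13) = sqrt(107366/8259) = sqrt(886735794)/8259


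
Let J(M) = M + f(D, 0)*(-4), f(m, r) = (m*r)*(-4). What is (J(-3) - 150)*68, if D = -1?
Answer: -10404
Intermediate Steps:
f(m, r) = -4*m*r
J(M) = M (J(M) = M - 4*(-1)*0*(-4) = M + 0*(-4) = M + 0 = M)
(J(-3) - 150)*68 = (-3 - 150)*68 = -153*68 = -10404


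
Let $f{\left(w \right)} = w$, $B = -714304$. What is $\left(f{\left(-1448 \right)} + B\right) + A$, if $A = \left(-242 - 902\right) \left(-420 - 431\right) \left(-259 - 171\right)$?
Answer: $-419339672$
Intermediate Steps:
$A = -418623920$ ($A = - 1144 \left(\left(-851\right) \left(-430\right)\right) = \left(-1144\right) 365930 = -418623920$)
$\left(f{\left(-1448 \right)} + B\right) + A = \left(-1448 - 714304\right) - 418623920 = -715752 - 418623920 = -419339672$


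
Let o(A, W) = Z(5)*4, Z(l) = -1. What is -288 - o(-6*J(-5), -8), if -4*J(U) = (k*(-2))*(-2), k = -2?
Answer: -284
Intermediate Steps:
J(U) = 2 (J(U) = -(-2*(-2))*(-2)/4 = -(-2) = -¼*(-8) = 2)
o(A, W) = -4 (o(A, W) = -1*4 = -4)
-288 - o(-6*J(-5), -8) = -288 - 1*(-4) = -288 + 4 = -284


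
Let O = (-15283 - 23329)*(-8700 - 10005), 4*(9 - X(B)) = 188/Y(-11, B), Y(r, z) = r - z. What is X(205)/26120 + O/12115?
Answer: 814961198888833/13670372160 ≈ 59615.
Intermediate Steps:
X(B) = 9 - 47/(-11 - B)
O = 722237460 (O = -38612*(-18705) = 722237460)
X(205)/26120 + O/12115 = ((146 + 9*205)/(11 + 205))/26120 + 722237460/12115 = ((146 + 1845)/216)*(1/26120) + 722237460*(1/12115) = ((1/216)*1991)*(1/26120) + 144447492/2423 = (1991/216)*(1/26120) + 144447492/2423 = 1991/5641920 + 144447492/2423 = 814961198888833/13670372160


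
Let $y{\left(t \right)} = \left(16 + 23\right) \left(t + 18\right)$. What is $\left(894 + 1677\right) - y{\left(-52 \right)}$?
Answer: $3897$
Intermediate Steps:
$y{\left(t \right)} = 702 + 39 t$ ($y{\left(t \right)} = 39 \left(18 + t\right) = 702 + 39 t$)
$\left(894 + 1677\right) - y{\left(-52 \right)} = \left(894 + 1677\right) - \left(702 + 39 \left(-52\right)\right) = 2571 - \left(702 - 2028\right) = 2571 - -1326 = 2571 + 1326 = 3897$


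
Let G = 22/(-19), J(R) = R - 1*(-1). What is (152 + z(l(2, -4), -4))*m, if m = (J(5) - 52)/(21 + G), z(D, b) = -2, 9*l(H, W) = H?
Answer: -131100/377 ≈ -347.75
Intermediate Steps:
l(H, W) = H/9
J(R) = 1 + R (J(R) = R + 1 = 1 + R)
G = -22/19 (G = 22*(-1/19) = -22/19 ≈ -1.1579)
m = -874/377 (m = ((1 + 5) - 52)/(21 - 22/19) = (6 - 52)/(377/19) = -46*19/377 = -874/377 ≈ -2.3183)
(152 + z(l(2, -4), -4))*m = (152 - 2)*(-874/377) = 150*(-874/377) = -131100/377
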